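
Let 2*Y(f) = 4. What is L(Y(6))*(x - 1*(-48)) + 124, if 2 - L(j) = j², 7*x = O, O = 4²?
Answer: 164/7 ≈ 23.429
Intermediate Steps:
O = 16
Y(f) = 2 (Y(f) = (½)*4 = 2)
x = 16/7 (x = (⅐)*16 = 16/7 ≈ 2.2857)
L(j) = 2 - j²
L(Y(6))*(x - 1*(-48)) + 124 = (2 - 1*2²)*(16/7 - 1*(-48)) + 124 = (2 - 1*4)*(16/7 + 48) + 124 = (2 - 4)*(352/7) + 124 = -2*352/7 + 124 = -704/7 + 124 = 164/7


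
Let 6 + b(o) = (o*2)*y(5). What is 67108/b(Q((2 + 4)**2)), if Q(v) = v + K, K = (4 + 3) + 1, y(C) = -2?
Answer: -33554/91 ≈ -368.73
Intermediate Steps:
K = 8 (K = 7 + 1 = 8)
Q(v) = 8 + v (Q(v) = v + 8 = 8 + v)
b(o) = -6 - 4*o (b(o) = -6 + (o*2)*(-2) = -6 + (2*o)*(-2) = -6 - 4*o)
67108/b(Q((2 + 4)**2)) = 67108/(-6 - 4*(8 + (2 + 4)**2)) = 67108/(-6 - 4*(8 + 6**2)) = 67108/(-6 - 4*(8 + 36)) = 67108/(-6 - 4*44) = 67108/(-6 - 176) = 67108/(-182) = 67108*(-1/182) = -33554/91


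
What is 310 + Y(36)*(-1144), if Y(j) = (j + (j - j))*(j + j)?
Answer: -2964938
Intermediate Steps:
Y(j) = 2*j² (Y(j) = (j + 0)*(2*j) = j*(2*j) = 2*j²)
310 + Y(36)*(-1144) = 310 + (2*36²)*(-1144) = 310 + (2*1296)*(-1144) = 310 + 2592*(-1144) = 310 - 2965248 = -2964938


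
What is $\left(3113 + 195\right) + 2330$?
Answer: $5638$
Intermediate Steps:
$\left(3113 + 195\right) + 2330 = 3308 + 2330 = 5638$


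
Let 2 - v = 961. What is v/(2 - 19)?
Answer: 959/17 ≈ 56.412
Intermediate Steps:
v = -959 (v = 2 - 1*961 = 2 - 961 = -959)
v/(2 - 19) = -959/(2 - 19) = -959/(-17) = -959*(-1/17) = 959/17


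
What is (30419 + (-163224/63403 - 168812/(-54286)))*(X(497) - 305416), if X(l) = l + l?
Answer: -15936621728114987814/1720947629 ≈ -9.2604e+9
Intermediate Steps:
X(l) = 2*l
(30419 + (-163224/63403 - 168812/(-54286)))*(X(497) - 305416) = (30419 + (-163224/63403 - 168812/(-54286)))*(2*497 - 305416) = (30419 + (-163224*1/63403 - 168812*(-1/54286)))*(994 - 305416) = (30419 + (-163224/63403 + 84406/27143))*(-304422) = (30419 + 921204586/1720947629)*(-304422) = (52350427131137/1720947629)*(-304422) = -15936621728114987814/1720947629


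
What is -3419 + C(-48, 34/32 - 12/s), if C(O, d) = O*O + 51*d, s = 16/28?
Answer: -34109/16 ≈ -2131.8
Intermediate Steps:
s = 4/7 (s = 16*(1/28) = 4/7 ≈ 0.57143)
C(O, d) = O**2 + 51*d
-3419 + C(-48, 34/32 - 12/s) = -3419 + ((-48)**2 + 51*(34/32 - 12/4/7)) = -3419 + (2304 + 51*(34*(1/32) - 12*7/4)) = -3419 + (2304 + 51*(17/16 - 21)) = -3419 + (2304 + 51*(-319/16)) = -3419 + (2304 - 16269/16) = -3419 + 20595/16 = -34109/16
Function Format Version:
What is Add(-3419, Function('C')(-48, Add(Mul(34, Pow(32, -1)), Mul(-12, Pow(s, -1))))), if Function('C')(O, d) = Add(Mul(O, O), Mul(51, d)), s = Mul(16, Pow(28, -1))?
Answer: Rational(-34109, 16) ≈ -2131.8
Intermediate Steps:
s = Rational(4, 7) (s = Mul(16, Rational(1, 28)) = Rational(4, 7) ≈ 0.57143)
Function('C')(O, d) = Add(Pow(O, 2), Mul(51, d))
Add(-3419, Function('C')(-48, Add(Mul(34, Pow(32, -1)), Mul(-12, Pow(s, -1))))) = Add(-3419, Add(Pow(-48, 2), Mul(51, Add(Mul(34, Pow(32, -1)), Mul(-12, Pow(Rational(4, 7), -1)))))) = Add(-3419, Add(2304, Mul(51, Add(Mul(34, Rational(1, 32)), Mul(-12, Rational(7, 4)))))) = Add(-3419, Add(2304, Mul(51, Add(Rational(17, 16), -21)))) = Add(-3419, Add(2304, Mul(51, Rational(-319, 16)))) = Add(-3419, Add(2304, Rational(-16269, 16))) = Add(-3419, Rational(20595, 16)) = Rational(-34109, 16)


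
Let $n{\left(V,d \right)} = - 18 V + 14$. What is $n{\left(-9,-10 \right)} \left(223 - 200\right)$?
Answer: $4048$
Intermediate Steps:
$n{\left(V,d \right)} = 14 - 18 V$
$n{\left(-9,-10 \right)} \left(223 - 200\right) = \left(14 - -162\right) \left(223 - 200\right) = \left(14 + 162\right) 23 = 176 \cdot 23 = 4048$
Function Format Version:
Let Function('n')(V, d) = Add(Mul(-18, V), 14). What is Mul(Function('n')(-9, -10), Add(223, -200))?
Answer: 4048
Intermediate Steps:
Function('n')(V, d) = Add(14, Mul(-18, V))
Mul(Function('n')(-9, -10), Add(223, -200)) = Mul(Add(14, Mul(-18, -9)), Add(223, -200)) = Mul(Add(14, 162), 23) = Mul(176, 23) = 4048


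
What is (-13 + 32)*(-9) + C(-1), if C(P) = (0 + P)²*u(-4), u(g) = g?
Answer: -175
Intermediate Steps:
C(P) = -4*P² (C(P) = (0 + P)²*(-4) = P²*(-4) = -4*P²)
(-13 + 32)*(-9) + C(-1) = (-13 + 32)*(-9) - 4*(-1)² = 19*(-9) - 4*1 = -171 - 4 = -175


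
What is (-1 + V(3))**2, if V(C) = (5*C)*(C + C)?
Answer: 7921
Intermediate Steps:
V(C) = 10*C**2 (V(C) = (5*C)*(2*C) = 10*C**2)
(-1 + V(3))**2 = (-1 + 10*3**2)**2 = (-1 + 10*9)**2 = (-1 + 90)**2 = 89**2 = 7921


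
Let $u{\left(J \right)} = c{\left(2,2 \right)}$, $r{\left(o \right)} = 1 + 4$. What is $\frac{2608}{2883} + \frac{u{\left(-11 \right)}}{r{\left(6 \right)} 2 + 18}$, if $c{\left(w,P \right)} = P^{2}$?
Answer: $\frac{21139}{20181} \approx 1.0475$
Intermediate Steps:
$r{\left(o \right)} = 5$
$u{\left(J \right)} = 4$ ($u{\left(J \right)} = 2^{2} = 4$)
$\frac{2608}{2883} + \frac{u{\left(-11 \right)}}{r{\left(6 \right)} 2 + 18} = \frac{2608}{2883} + \frac{4}{5 \cdot 2 + 18} = 2608 \cdot \frac{1}{2883} + \frac{4}{10 + 18} = \frac{2608}{2883} + \frac{4}{28} = \frac{2608}{2883} + 4 \cdot \frac{1}{28} = \frac{2608}{2883} + \frac{1}{7} = \frac{21139}{20181}$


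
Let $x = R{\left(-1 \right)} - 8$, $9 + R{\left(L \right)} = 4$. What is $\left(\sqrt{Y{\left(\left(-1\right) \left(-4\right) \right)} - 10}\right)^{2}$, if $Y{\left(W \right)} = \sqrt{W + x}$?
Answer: $-10 + 3 i \approx -10.0 + 3.0 i$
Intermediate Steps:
$R{\left(L \right)} = -5$ ($R{\left(L \right)} = -9 + 4 = -5$)
$x = -13$ ($x = -5 - 8 = -13$)
$Y{\left(W \right)} = \sqrt{-13 + W}$ ($Y{\left(W \right)} = \sqrt{W - 13} = \sqrt{-13 + W}$)
$\left(\sqrt{Y{\left(\left(-1\right) \left(-4\right) \right)} - 10}\right)^{2} = \left(\sqrt{\sqrt{-13 - -4} - 10}\right)^{2} = \left(\sqrt{\sqrt{-13 + 4} - 10}\right)^{2} = \left(\sqrt{\sqrt{-9} - 10}\right)^{2} = \left(\sqrt{3 i - 10}\right)^{2} = \left(\sqrt{-10 + 3 i}\right)^{2} = -10 + 3 i$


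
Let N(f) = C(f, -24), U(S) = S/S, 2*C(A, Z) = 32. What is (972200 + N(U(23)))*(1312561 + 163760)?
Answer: 1435302897336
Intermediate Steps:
C(A, Z) = 16 (C(A, Z) = (1/2)*32 = 16)
U(S) = 1
N(f) = 16
(972200 + N(U(23)))*(1312561 + 163760) = (972200 + 16)*(1312561 + 163760) = 972216*1476321 = 1435302897336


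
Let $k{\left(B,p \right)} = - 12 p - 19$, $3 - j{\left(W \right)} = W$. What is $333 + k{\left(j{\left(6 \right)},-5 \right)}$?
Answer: $374$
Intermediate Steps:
$j{\left(W \right)} = 3 - W$
$k{\left(B,p \right)} = -19 - 12 p$
$333 + k{\left(j{\left(6 \right)},-5 \right)} = 333 - -41 = 333 + \left(-19 + 60\right) = 333 + 41 = 374$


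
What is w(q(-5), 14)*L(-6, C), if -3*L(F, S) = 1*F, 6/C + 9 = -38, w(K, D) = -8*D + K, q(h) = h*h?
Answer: -174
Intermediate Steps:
q(h) = h**2
w(K, D) = K - 8*D
C = -6/47 (C = 6/(-9 - 38) = 6/(-47) = 6*(-1/47) = -6/47 ≈ -0.12766)
L(F, S) = -F/3
w(q(-5), 14)*L(-6, C) = ((-5)**2 - 8*14)*(-1/3*(-6)) = (25 - 112)*2 = -87*2 = -174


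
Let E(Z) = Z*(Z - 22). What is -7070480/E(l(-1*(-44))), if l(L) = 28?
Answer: -883810/21 ≈ -42086.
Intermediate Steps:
E(Z) = Z*(-22 + Z)
-7070480/E(l(-1*(-44))) = -7070480*1/(28*(-22 + 28)) = -7070480/(28*6) = -7070480/168 = -7070480*1/168 = -883810/21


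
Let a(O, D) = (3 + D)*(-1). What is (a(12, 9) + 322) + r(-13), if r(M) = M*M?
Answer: 479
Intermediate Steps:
r(M) = M²
a(O, D) = -3 - D
(a(12, 9) + 322) + r(-13) = ((-3 - 1*9) + 322) + (-13)² = ((-3 - 9) + 322) + 169 = (-12 + 322) + 169 = 310 + 169 = 479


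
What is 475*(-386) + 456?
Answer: -182894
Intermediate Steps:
475*(-386) + 456 = -183350 + 456 = -182894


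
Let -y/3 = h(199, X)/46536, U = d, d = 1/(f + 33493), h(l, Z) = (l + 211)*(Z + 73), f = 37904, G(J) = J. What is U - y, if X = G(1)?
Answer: 541550123/276877566 ≈ 1.9559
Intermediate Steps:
X = 1
h(l, Z) = (73 + Z)*(211 + l) (h(l, Z) = (211 + l)*(73 + Z) = (73 + Z)*(211 + l))
d = 1/71397 (d = 1/(37904 + 33493) = 1/71397 ≈ 1.4006e-5)
U = 1/71397 ≈ 1.4006e-5
y = -7585/3878 (y = -3*(15403 + 73*199 + 211*1 + 1*199)/46536 = -3*(15403 + 14527 + 211 + 199)/46536 = -91020/46536 = -3*7585/11634 = -7585/3878 ≈ -1.9559)
U - y = 1/71397 - 1*(-7585/3878) = 1/71397 + 7585/3878 = 541550123/276877566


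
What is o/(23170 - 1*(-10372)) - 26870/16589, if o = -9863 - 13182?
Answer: -1283567045/556428238 ≈ -2.3068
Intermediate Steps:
o = -23045
o/(23170 - 1*(-10372)) - 26870/16589 = -23045/(23170 - 1*(-10372)) - 26870/16589 = -23045/(23170 + 10372) - 26870*1/16589 = -23045/33542 - 26870/16589 = -1283567045/556428238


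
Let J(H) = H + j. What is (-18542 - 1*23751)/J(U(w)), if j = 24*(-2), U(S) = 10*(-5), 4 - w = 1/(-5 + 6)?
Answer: 42293/98 ≈ 431.56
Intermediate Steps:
w = 3 (w = 4 - 1/(-5 + 6) = 4 - 1/1 = 4 - 1*1 = 4 - 1 = 3)
U(S) = -50
j = -48
J(H) = -48 + H (J(H) = H - 48 = -48 + H)
(-18542 - 1*23751)/J(U(w)) = (-18542 - 1*23751)/(-48 - 50) = (-18542 - 23751)/(-98) = -42293*(-1/98) = 42293/98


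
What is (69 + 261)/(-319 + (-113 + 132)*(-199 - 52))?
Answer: -55/848 ≈ -0.064858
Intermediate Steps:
(69 + 261)/(-319 + (-113 + 132)*(-199 - 52)) = 330/(-319 + 19*(-251)) = 330/(-319 - 4769) = 330/(-5088) = 330*(-1/5088) = -55/848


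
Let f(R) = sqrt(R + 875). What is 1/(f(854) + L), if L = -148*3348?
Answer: -495504/245524212287 - sqrt(1729)/245524212287 ≈ -2.0183e-6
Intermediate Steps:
f(R) = sqrt(875 + R)
L = -495504
1/(f(854) + L) = 1/(sqrt(875 + 854) - 495504) = 1/(sqrt(1729) - 495504) = 1/(-495504 + sqrt(1729))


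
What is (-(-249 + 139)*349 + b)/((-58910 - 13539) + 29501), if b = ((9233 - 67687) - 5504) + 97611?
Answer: -72043/42948 ≈ -1.6774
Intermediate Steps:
b = 33653 (b = (-58454 - 5504) + 97611 = -63958 + 97611 = 33653)
(-(-249 + 139)*349 + b)/((-58910 - 13539) + 29501) = (-(-249 + 139)*349 + 33653)/((-58910 - 13539) + 29501) = (-(-110)*349 + 33653)/(-72449 + 29501) = (-1*(-38390) + 33653)/(-42948) = (38390 + 33653)*(-1/42948) = 72043*(-1/42948) = -72043/42948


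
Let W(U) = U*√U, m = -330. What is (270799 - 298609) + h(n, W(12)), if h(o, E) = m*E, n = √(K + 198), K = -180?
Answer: -27810 - 7920*√3 ≈ -41528.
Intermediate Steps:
n = 3*√2 (n = √(-180 + 198) = √18 = 3*√2 ≈ 4.2426)
W(U) = U^(3/2)
h(o, E) = -330*E
(270799 - 298609) + h(n, W(12)) = (270799 - 298609) - 7920*√3 = -27810 - 7920*√3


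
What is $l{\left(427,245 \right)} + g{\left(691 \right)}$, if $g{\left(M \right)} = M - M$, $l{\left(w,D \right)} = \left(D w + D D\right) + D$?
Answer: $164885$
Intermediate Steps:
$l{\left(w,D \right)} = D + D^{2} + D w$ ($l{\left(w,D \right)} = \left(D w + D^{2}\right) + D = \left(D^{2} + D w\right) + D = D + D^{2} + D w$)
$g{\left(M \right)} = 0$
$l{\left(427,245 \right)} + g{\left(691 \right)} = 245 \left(1 + 245 + 427\right) + 0 = 245 \cdot 673 + 0 = 164885 + 0 = 164885$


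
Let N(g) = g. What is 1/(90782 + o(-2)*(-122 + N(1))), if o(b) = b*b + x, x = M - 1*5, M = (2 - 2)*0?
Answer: 1/90903 ≈ 1.1001e-5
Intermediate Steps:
M = 0 (M = 0*0 = 0)
x = -5 (x = 0 - 1*5 = 0 - 5 = -5)
o(b) = -5 + b² (o(b) = b*b - 5 = b² - 5 = -5 + b²)
1/(90782 + o(-2)*(-122 + N(1))) = 1/(90782 + (-5 + (-2)²)*(-122 + 1)) = 1/(90782 + (-5 + 4)*(-121)) = 1/(90782 - 1*(-121)) = 1/(90782 + 121) = 1/90903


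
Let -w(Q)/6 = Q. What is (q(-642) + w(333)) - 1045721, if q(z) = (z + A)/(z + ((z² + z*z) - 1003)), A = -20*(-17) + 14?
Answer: -861940610365/822683 ≈ -1.0477e+6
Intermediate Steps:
w(Q) = -6*Q
A = 354 (A = 340 + 14 = 354)
q(z) = (354 + z)/(-1003 + z + 2*z²) (q(z) = (z + 354)/(z + ((z² + z*z) - 1003)) = (354 + z)/(z + ((z² + z²) - 1003)) = (354 + z)/(z + (2*z² - 1003)) = (354 + z)/(z + (-1003 + 2*z²)) = (354 + z)/(-1003 + z + 2*z²))
(q(-642) + w(333)) - 1045721 = ((354 - 642)/(-1003 - 642 + 2*(-642)²) - 6*333) - 1045721 = (-288/(-1003 - 642 + 2*412164) - 1998) - 1045721 = (-288/(-1003 - 642 + 824328) - 1998) - 1045721 = (-288/822683 - 1998) - 1045721 = -1643720922/822683 - 1045721 = -861940610365/822683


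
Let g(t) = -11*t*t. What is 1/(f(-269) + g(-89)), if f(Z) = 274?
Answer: -1/86857 ≈ -1.1513e-5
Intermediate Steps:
g(t) = -11*t²
1/(f(-269) + g(-89)) = 1/(274 - 11*(-89)²) = 1/(274 - 11*7921) = 1/(274 - 87131) = 1/(-86857) = -1/86857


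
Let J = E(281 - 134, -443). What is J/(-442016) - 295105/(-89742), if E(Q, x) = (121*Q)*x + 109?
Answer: 104695761553/4958424984 ≈ 21.115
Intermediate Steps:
E(Q, x) = 109 + 121*Q*x (E(Q, x) = 121*Q*x + 109 = 109 + 121*Q*x)
J = -7879532 (J = 109 + 121*(281 - 134)*(-443) = 109 + 121*147*(-443) = 109 - 7879641 = -7879532)
J/(-442016) - 295105/(-89742) = -7879532/(-442016) - 295105/(-89742) = -7879532*(-1/442016) - 295105*(-1/89742) = 1969883/110504 + 295105/89742 = 104695761553/4958424984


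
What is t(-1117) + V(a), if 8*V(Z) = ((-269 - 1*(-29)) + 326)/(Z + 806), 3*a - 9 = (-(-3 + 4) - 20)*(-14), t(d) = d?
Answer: -4052433/3628 ≈ -1117.0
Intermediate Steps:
a = 101 (a = 3 + ((-(-3 + 4) - 20)*(-14))/3 = 3 + ((-1*1 - 20)*(-14))/3 = 3 + ((-1 - 20)*(-14))/3 = 3 + (-21*(-14))/3 = 3 + (1/3)*294 = 3 + 98 = 101)
V(Z) = 43/(4*(806 + Z)) (V(Z) = (((-269 - 1*(-29)) + 326)/(Z + 806))/8 = (((-269 + 29) + 326)/(806 + Z))/8 = ((-240 + 326)/(806 + Z))/8 = (86/(806 + Z))/8 = 43/(4*(806 + Z)))
t(-1117) + V(a) = -1117 + 43/(4*(806 + 101)) = -1117 + (43/4)/907 = -1117 + (43/4)*(1/907) = -1117 + 43/3628 = -4052433/3628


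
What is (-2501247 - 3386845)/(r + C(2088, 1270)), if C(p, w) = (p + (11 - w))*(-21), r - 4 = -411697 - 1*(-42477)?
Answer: 5888092/386625 ≈ 15.229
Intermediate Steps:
r = -369216 (r = 4 + (-411697 - 1*(-42477)) = 4 + (-411697 + 42477) = 4 - 369220 = -369216)
C(p, w) = -231 - 21*p + 21*w (C(p, w) = (11 + p - w)*(-21) = -231 - 21*p + 21*w)
(-2501247 - 3386845)/(r + C(2088, 1270)) = (-2501247 - 3386845)/(-369216 + (-231 - 21*2088 + 21*1270)) = -5888092/(-369216 + (-231 - 43848 + 26670)) = -5888092/(-369216 - 17409) = -5888092/(-386625) = -5888092*(-1/386625) = 5888092/386625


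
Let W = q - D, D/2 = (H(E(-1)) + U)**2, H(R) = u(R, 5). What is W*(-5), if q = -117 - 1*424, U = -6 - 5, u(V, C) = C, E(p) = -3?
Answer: 3065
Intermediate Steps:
H(R) = 5
U = -11
q = -541 (q = -117 - 424 = -541)
D = 72 (D = 2*(5 - 11)**2 = 2*(-6)**2 = 2*36 = 72)
W = -613 (W = -541 - 1*72 = -541 - 72 = -613)
W*(-5) = -613*(-5) = 3065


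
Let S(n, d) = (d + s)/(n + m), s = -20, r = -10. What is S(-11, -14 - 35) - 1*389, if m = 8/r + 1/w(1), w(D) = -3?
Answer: -69763/182 ≈ -383.31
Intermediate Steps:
m = -17/15 (m = 8/(-10) + 1/(-3) = 8*(-1/10) + 1*(-1/3) = -4/5 - 1/3 = -17/15 ≈ -1.1333)
S(n, d) = (-20 + d)/(-17/15 + n) (S(n, d) = (d - 20)/(n - 17/15) = (-20 + d)/(-17/15 + n))
S(-11, -14 - 35) - 1*389 = 15*(-20 + (-14 - 35))/(-17 + 15*(-11)) - 1*389 = 15*(-20 - 49)/(-17 - 165) - 389 = 15*(-69)/(-182) - 389 = 15*(-1/182)*(-69) - 389 = 1035/182 - 389 = -69763/182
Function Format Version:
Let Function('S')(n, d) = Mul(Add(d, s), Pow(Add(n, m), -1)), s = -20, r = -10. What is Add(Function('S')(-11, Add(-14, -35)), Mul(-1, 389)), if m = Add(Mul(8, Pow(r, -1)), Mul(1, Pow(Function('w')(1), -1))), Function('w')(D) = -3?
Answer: Rational(-69763, 182) ≈ -383.31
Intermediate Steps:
m = Rational(-17, 15) (m = Add(Mul(8, Pow(-10, -1)), Mul(1, Pow(-3, -1))) = Add(Mul(8, Rational(-1, 10)), Mul(1, Rational(-1, 3))) = Add(Rational(-4, 5), Rational(-1, 3)) = Rational(-17, 15) ≈ -1.1333)
Function('S')(n, d) = Mul(Pow(Add(Rational(-17, 15), n), -1), Add(-20, d)) (Function('S')(n, d) = Mul(Add(d, -20), Pow(Add(n, Rational(-17, 15)), -1)) = Mul(Add(-20, d), Pow(Add(Rational(-17, 15), n), -1)) = Mul(Pow(Add(Rational(-17, 15), n), -1), Add(-20, d)))
Add(Function('S')(-11, Add(-14, -35)), Mul(-1, 389)) = Add(Mul(15, Pow(Add(-17, Mul(15, -11)), -1), Add(-20, Add(-14, -35))), Mul(-1, 389)) = Add(Mul(15, Pow(Add(-17, -165), -1), Add(-20, -49)), -389) = Add(Mul(15, Pow(-182, -1), -69), -389) = Add(Mul(15, Rational(-1, 182), -69), -389) = Add(Rational(1035, 182), -389) = Rational(-69763, 182)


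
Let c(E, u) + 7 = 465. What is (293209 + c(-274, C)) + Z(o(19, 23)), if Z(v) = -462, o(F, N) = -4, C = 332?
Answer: 293205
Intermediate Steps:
c(E, u) = 458 (c(E, u) = -7 + 465 = 458)
(293209 + c(-274, C)) + Z(o(19, 23)) = (293209 + 458) - 462 = 293667 - 462 = 293205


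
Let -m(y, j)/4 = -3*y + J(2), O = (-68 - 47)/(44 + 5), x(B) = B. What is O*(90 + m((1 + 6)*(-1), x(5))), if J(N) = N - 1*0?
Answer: 230/49 ≈ 4.6939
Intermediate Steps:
J(N) = N (J(N) = N + 0 = N)
O = -115/49 ≈ -2.3469
m(y, j) = -8 + 12*y (m(y, j) = -4*(-3*y + 2) = -4*(2 - 3*y) = -8 + 12*y)
O*(90 + m((1 + 6)*(-1), x(5))) = -115*(90 + (-8 + 12*((1 + 6)*(-1))))/49 = -115*(90 + (-8 + 12*(7*(-1))))/49 = -115*(90 + (-8 + 12*(-7)))/49 = -115*(90 + (-8 - 84))/49 = -115*(90 - 92)/49 = -115/49*(-2) = 230/49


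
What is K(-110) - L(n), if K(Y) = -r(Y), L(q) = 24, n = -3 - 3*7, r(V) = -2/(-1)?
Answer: -26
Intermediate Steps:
r(V) = 2 (r(V) = -2*(-1) = 2)
n = -24 (n = -3 - 21 = -24)
K(Y) = -2 (K(Y) = -1*2 = -2)
K(-110) - L(n) = -2 - 1*24 = -2 - 24 = -26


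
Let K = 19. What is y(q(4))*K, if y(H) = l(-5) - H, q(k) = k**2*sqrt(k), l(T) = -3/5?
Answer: -3097/5 ≈ -619.40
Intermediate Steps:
l(T) = -3/5 (l(T) = -3*1/5 = -3/5)
q(k) = k**(5/2)
y(H) = -3/5 - H
y(q(4))*K = (-3/5 - 4**(5/2))*19 = (-3/5 - 1*32)*19 = (-3/5 - 32)*19 = -163/5*19 = -3097/5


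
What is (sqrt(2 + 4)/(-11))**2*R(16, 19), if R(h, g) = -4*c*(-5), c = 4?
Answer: 480/121 ≈ 3.9669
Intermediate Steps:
R(h, g) = 80 (R(h, g) = -4*4*(-5) = -16*(-5) = 80)
(sqrt(2 + 4)/(-11))**2*R(16, 19) = (sqrt(2 + 4)/(-11))**2*80 = (sqrt(6)*(-1/11))**2*80 = (-sqrt(6)/11)**2*80 = (6/121)*80 = 480/121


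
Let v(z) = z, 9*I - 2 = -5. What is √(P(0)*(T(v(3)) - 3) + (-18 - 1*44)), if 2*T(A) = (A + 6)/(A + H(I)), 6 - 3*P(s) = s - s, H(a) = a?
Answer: I*√1034/4 ≈ 8.039*I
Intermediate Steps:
I = -⅓ (I = 2/9 + (⅑)*(-5) = 2/9 - 5/9 = -⅓ ≈ -0.33333)
P(s) = 2 (P(s) = 2 - (s - s)/3 = 2 - ⅓*0 = 2 + 0 = 2)
T(A) = (6 + A)/(2*(-⅓ + A)) (T(A) = ((A + 6)/(A - ⅓))/2 = ((6 + A)/(-⅓ + A))/2 = (6 + A)/(2*(-⅓ + A)))
√(P(0)*(T(v(3)) - 3) + (-18 - 1*44)) = √(2*(3*(6 + 3)/(2*(-1 + 3*3)) - 3) + (-18 - 1*44)) = √(2*((3/2)*9/(-1 + 9) - 3) + (-18 - 44)) = √(2*((3/2)*9/8 - 3) - 62) = √(2*((3/2)*(⅛)*9 - 3) - 62) = √(2*(27/16 - 3) - 62) = √(2*(-21/16) - 62) = √(-21/8 - 62) = √(-517/8) = I*√1034/4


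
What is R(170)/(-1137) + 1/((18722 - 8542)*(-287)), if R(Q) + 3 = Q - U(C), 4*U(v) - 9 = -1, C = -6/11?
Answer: -160691679/1107309140 ≈ -0.14512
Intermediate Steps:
C = -6/11 (C = -6*1/11 = -6/11 ≈ -0.54545)
U(v) = 2 (U(v) = 9/4 + (¼)*(-1) = 9/4 - ¼ = 2)
R(Q) = -5 + Q (R(Q) = -3 + (Q - 1*2) = -3 + (Q - 2) = -3 + (-2 + Q) = -5 + Q)
R(170)/(-1137) + 1/((18722 - 8542)*(-287)) = (-5 + 170)/(-1137) + 1/((18722 - 8542)*(-287)) = 165*(-1/1137) - 1/287/10180 = -55/379 + (1/10180)*(-1/287) = -55/379 - 1/2921660 = -160691679/1107309140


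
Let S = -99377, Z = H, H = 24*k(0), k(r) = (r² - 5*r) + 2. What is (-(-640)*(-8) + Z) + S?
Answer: -104449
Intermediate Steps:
k(r) = 2 + r² - 5*r
H = 48 (H = 24*(2 + 0² - 5*0) = 24*(2 + 0 + 0) = 24*2 = 48)
Z = 48
(-(-640)*(-8) + Z) + S = (-(-640)*(-8) + 48) - 99377 = (-128*40 + 48) - 99377 = (-5120 + 48) - 99377 = -5072 - 99377 = -104449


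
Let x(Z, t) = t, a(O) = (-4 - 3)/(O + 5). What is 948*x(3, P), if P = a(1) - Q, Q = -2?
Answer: 790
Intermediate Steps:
a(O) = -7/(5 + O)
P = ⅚ (P = -7/(5 + 1) - 1*(-2) = -7/6 + 2 = ⅚ ≈ 0.83333)
948*x(3, P) = 948*(⅚) = 790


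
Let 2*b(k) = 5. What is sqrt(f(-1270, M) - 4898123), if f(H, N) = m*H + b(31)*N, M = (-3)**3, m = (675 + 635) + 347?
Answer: 3*I*sqrt(3112258)/2 ≈ 2646.2*I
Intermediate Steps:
m = 1657 (m = 1310 + 347 = 1657)
b(k) = 5/2 (b(k) = (1/2)*5 = 5/2)
M = -27
f(H, N) = 1657*H + 5*N/2
sqrt(f(-1270, M) - 4898123) = sqrt((1657*(-1270) + (5/2)*(-27)) - 4898123) = sqrt((-2104390 - 135/2) - 4898123) = sqrt(-4208915/2 - 4898123) = sqrt(-14005161/2) = 3*I*sqrt(3112258)/2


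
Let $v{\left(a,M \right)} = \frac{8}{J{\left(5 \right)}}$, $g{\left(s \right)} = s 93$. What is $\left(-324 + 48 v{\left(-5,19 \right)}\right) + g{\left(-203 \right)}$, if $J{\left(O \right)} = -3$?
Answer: $-19331$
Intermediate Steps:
$g{\left(s \right)} = 93 s$
$v{\left(a,M \right)} = - \frac{8}{3}$ ($v{\left(a,M \right)} = \frac{8}{-3} = 8 \left(- \frac{1}{3}\right) = - \frac{8}{3}$)
$\left(-324 + 48 v{\left(-5,19 \right)}\right) + g{\left(-203 \right)} = \left(-324 + 48 \left(- \frac{8}{3}\right)\right) + 93 \left(-203\right) = \left(-324 - 128\right) - 18879 = -452 - 18879 = -19331$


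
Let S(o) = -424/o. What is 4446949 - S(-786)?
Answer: 1747650745/393 ≈ 4.4469e+6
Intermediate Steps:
S(o) = -424/o
4446949 - S(-786) = 4446949 - (-424)/(-786) = 4446949 - (-424)*(-1)/786 = 4446949 - 1*212/393 = 4446949 - 212/393 = 1747650745/393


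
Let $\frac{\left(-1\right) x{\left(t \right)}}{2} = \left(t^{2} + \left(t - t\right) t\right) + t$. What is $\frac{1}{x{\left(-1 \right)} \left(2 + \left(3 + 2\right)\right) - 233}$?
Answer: $- \frac{1}{233} \approx -0.0042918$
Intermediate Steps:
$x{\left(t \right)} = - 2 t - 2 t^{2}$ ($x{\left(t \right)} = - 2 \left(\left(t^{2} + \left(t - t\right) t\right) + t\right) = - 2 \left(\left(t^{2} + 0 t\right) + t\right) = - 2 \left(\left(t^{2} + 0\right) + t\right) = - 2 \left(t^{2} + t\right) = - 2 \left(t + t^{2}\right) = - 2 t - 2 t^{2}$)
$\frac{1}{x{\left(-1 \right)} \left(2 + \left(3 + 2\right)\right) - 233} = \frac{1}{\left(-2\right) \left(-1\right) \left(1 - 1\right) \left(2 + \left(3 + 2\right)\right) - 233} = \frac{1}{\left(-2\right) \left(-1\right) 0 \left(2 + 5\right) - 233} = \frac{1}{0 \cdot 7 - 233} = \frac{1}{0 - 233} = \frac{1}{-233} = - \frac{1}{233}$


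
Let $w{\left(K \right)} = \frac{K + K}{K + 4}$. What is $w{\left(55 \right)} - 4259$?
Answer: $- \frac{251171}{59} \approx -4257.1$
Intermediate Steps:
$w{\left(K \right)} = \frac{2 K}{4 + K}$
$w{\left(55 \right)} - 4259 = 2 \cdot 55 \frac{1}{4 + 55} - 4259 = 2 \cdot 55 \cdot \frac{1}{59} - 4259 = \frac{110}{59} - 4259 = - \frac{251171}{59}$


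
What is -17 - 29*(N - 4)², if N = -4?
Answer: -1873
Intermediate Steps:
-17 - 29*(N - 4)² = -17 - 29*(-4 - 4)² = -17 - 29*(-8)² = -17 - 29*64 = -17 - 1856 = -1873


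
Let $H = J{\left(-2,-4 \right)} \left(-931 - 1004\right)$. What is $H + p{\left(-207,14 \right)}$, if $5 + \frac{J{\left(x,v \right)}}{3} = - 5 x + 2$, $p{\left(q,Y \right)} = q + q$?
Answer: $-41049$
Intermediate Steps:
$p{\left(q,Y \right)} = 2 q$
$J{\left(x,v \right)} = -9 - 15 x$ ($J{\left(x,v \right)} = -15 + 3 \left(- 5 x + 2\right) = -15 + 3 \left(2 - 5 x\right) = -15 - \left(-6 + 15 x\right) = -9 - 15 x$)
$H = -40635$ ($H = \left(-9 - -30\right) \left(-931 - 1004\right) = \left(-9 + 30\right) \left(-1935\right) = 21 \left(-1935\right) = -40635$)
$H + p{\left(-207,14 \right)} = -40635 + 2 \left(-207\right) = -40635 - 414 = -41049$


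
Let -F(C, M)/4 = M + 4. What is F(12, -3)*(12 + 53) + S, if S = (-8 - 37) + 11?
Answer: -294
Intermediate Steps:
F(C, M) = -16 - 4*M (F(C, M) = -4*(M + 4) = -4*(4 + M) = -16 - 4*M)
S = -34 (S = -45 + 11 = -34)
F(12, -3)*(12 + 53) + S = (-16 - 4*(-3))*(12 + 53) - 34 = (-16 + 12)*65 - 34 = -4*65 - 34 = -260 - 34 = -294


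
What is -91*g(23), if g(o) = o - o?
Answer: 0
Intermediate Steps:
g(o) = 0
-91*g(23) = -91*0 = 0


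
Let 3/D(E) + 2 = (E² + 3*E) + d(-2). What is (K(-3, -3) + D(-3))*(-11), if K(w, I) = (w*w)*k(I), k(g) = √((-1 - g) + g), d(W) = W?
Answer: 33/4 - 99*I ≈ 8.25 - 99.0*I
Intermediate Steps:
k(g) = I (k(g) = √(-1) = I)
D(E) = 3/(-4 + E² + 3*E) (D(E) = 3/(-2 + ((E² + 3*E) - 2)) = 3/(-2 + (-2 + E² + 3*E)) = 3/(-4 + E² + 3*E))
K(w, I) = I*w² (K(w, I) = (w*w)*I = w²*I = I*w²)
(K(-3, -3) + D(-3))*(-11) = (I*(-3)² + 3/(-4 + (-3)² + 3*(-3)))*(-11) = (I*9 + 3/(-4 + 9 - 9))*(-11) = (9*I + 3/(-4))*(-11) = (9*I + 3*(-¼))*(-11) = (9*I - ¾)*(-11) = (-¾ + 9*I)*(-11) = 33/4 - 99*I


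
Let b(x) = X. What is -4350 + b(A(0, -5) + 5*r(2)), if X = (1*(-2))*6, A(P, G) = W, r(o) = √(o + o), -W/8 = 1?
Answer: -4362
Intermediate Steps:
W = -8 (W = -8*1 = -8)
r(o) = √2*√o (r(o) = √(2*o) = √2*√o)
A(P, G) = -8
X = -12 (X = -2*6 = -12)
b(x) = -12
-4350 + b(A(0, -5) + 5*r(2)) = -4350 - 12 = -4362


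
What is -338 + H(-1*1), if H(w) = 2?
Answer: -336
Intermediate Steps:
-338 + H(-1*1) = -338 + 2 = -336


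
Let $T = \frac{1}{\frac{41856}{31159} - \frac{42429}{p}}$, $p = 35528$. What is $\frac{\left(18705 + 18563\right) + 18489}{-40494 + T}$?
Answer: $- \frac{707748292773}{513923119462} \approx -1.3771$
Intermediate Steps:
$T = \frac{1107016952}{165014757}$ ($T = \frac{1}{\frac{41856}{31159} - \frac{42429}{35528}} = \frac{1}{\frac{165014757}{1107016952}} = \frac{1107016952}{165014757} \approx 6.7086$)
$\frac{\left(18705 + 18563\right) + 18489}{-40494 + T} = \frac{\left(18705 + 18563\right) + 18489}{-40494 + \frac{1107016952}{165014757}} = \frac{37268 + 18489}{- \frac{6681000553006}{165014757}} = 55757 \left(- \frac{165014757}{6681000553006}\right) = - \frac{707748292773}{513923119462}$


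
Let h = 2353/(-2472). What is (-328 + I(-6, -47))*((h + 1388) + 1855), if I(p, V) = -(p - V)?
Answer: -985764189/824 ≈ -1.1963e+6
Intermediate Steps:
h = -2353/2472 (h = 2353*(-1/2472) = -2353/2472 ≈ -0.95186)
I(p, V) = V - p
(-328 + I(-6, -47))*((h + 1388) + 1855) = (-328 + (-47 - 1*(-6)))*((-2353/2472 + 1388) + 1855) = (-328 + (-47 + 6))*(3428783/2472 + 1855) = (-328 - 41)*(8014343/2472) = -369*8014343/2472 = -985764189/824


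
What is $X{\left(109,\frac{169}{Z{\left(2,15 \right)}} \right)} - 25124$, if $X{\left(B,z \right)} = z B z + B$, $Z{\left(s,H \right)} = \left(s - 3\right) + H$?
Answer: $- \frac{1789791}{196} \approx -9131.6$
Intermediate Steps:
$Z{\left(s,H \right)} = -3 + H + s$ ($Z{\left(s,H \right)} = \left(-3 + s\right) + H = -3 + H + s$)
$X{\left(B,z \right)} = B + B z^{2}$ ($X{\left(B,z \right)} = B z z + B = B z^{2} + B = B + B z^{2}$)
$X{\left(109,\frac{169}{Z{\left(2,15 \right)}} \right)} - 25124 = 109 \left(1 + \left(\frac{169}{-3 + 15 + 2}\right)^{2}\right) - 25124 = 109 \left(1 + \left(\frac{169}{14}\right)^{2}\right) - 25124 = 109 \left(1 + \frac{28561}{196}\right) - 25124 = 109 \cdot \frac{28757}{196} - 25124 = \frac{3134513}{196} - 25124 = - \frac{1789791}{196}$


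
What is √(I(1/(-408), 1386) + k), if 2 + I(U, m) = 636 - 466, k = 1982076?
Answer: 2*√495561 ≈ 1407.9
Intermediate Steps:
I(U, m) = 168 (I(U, m) = -2 + (636 - 466) = -2 + 170 = 168)
√(I(1/(-408), 1386) + k) = √(168 + 1982076) = √1982244 = 2*√495561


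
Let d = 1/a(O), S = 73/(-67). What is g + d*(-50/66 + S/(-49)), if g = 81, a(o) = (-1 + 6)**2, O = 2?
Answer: 219306809/2708475 ≈ 80.971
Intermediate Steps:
S = -73/67 (S = 73*(-1/67) = -73/67 ≈ -1.0896)
a(o) = 25 (a(o) = 5**2 = 25)
d = 1/25 ≈ 0.040000
g + d*(-50/66 + S/(-49)) = 81 + (-50/66 - 73/67/(-49))/25 = 81 + (-50*1/66 - 73/67*(-1/49))/25 = 81 + (-25/33 + 73/3283)/25 = 81 + (1/25)*(-79666/108339) = 81 - 79666/2708475 = 219306809/2708475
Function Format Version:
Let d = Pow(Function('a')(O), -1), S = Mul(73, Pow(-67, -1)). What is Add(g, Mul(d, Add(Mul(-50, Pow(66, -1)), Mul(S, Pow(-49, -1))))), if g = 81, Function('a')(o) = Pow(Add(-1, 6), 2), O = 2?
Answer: Rational(219306809, 2708475) ≈ 80.971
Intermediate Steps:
S = Rational(-73, 67) (S = Mul(73, Rational(-1, 67)) = Rational(-73, 67) ≈ -1.0896)
Function('a')(o) = 25 (Function('a')(o) = Pow(5, 2) = 25)
d = Rational(1, 25) (d = Pow(25, -1) = Rational(1, 25) ≈ 0.040000)
Add(g, Mul(d, Add(Mul(-50, Pow(66, -1)), Mul(S, Pow(-49, -1))))) = Add(81, Mul(Rational(1, 25), Add(Mul(-50, Pow(66, -1)), Mul(Rational(-73, 67), Pow(-49, -1))))) = Add(81, Mul(Rational(1, 25), Add(Mul(-50, Rational(1, 66)), Mul(Rational(-73, 67), Rational(-1, 49))))) = Add(81, Mul(Rational(1, 25), Add(Rational(-25, 33), Rational(73, 3283)))) = Add(81, Mul(Rational(1, 25), Rational(-79666, 108339))) = Add(81, Rational(-79666, 2708475)) = Rational(219306809, 2708475)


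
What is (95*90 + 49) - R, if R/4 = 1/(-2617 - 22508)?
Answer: 216049879/25125 ≈ 8599.0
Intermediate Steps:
R = -4/25125 (R = 4/(-2617 - 22508) = 4/(-25125) = 4*(-1/25125) = -4/25125 ≈ -0.00015920)
(95*90 + 49) - R = (95*90 + 49) - 1*(-4/25125) = (8550 + 49) + 4/25125 = 8599 + 4/25125 = 216049879/25125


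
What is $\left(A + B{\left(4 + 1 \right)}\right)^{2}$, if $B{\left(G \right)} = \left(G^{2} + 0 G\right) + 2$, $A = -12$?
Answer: $225$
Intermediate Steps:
$B{\left(G \right)} = 2 + G^{2}$ ($B{\left(G \right)} = \left(G^{2} + 0\right) + 2 = G^{2} + 2 = 2 + G^{2}$)
$\left(A + B{\left(4 + 1 \right)}\right)^{2} = \left(-12 + \left(2 + \left(4 + 1\right)^{2}\right)\right)^{2} = \left(-12 + \left(2 + 5^{2}\right)\right)^{2} = \left(-12 + \left(2 + 25\right)\right)^{2} = \left(-12 + 27\right)^{2} = 15^{2} = 225$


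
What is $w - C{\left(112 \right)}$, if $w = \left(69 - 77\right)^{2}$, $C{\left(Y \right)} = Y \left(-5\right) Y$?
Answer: $62784$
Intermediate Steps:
$C{\left(Y \right)} = - 5 Y^{2}$ ($C{\left(Y \right)} = - 5 Y Y = - 5 Y^{2}$)
$w = 64$ ($w = \left(-8\right)^{2} = 64$)
$w - C{\left(112 \right)} = 64 - - 5 \cdot 112^{2} = 64 - \left(-5\right) 12544 = 64 - -62720 = 64 + 62720 = 62784$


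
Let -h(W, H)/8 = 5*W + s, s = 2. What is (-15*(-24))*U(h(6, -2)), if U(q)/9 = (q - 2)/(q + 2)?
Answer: 417960/127 ≈ 3291.0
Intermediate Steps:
h(W, H) = -16 - 40*W (h(W, H) = -8*(5*W + 2) = -8*(2 + 5*W) = -16 - 40*W)
U(q) = 9*(-2 + q)/(2 + q) (U(q) = 9*((q - 2)/(q + 2)) = 9*((-2 + q)/(2 + q)) = 9*(-2 + q)/(2 + q))
(-15*(-24))*U(h(6, -2)) = (-15*(-24))*(9*(-2 + (-16 - 40*6))/(2 + (-16 - 40*6))) = 360*(9*(-2 + (-16 - 240))/(2 + (-16 - 240))) = 360*(9*(-2 - 256)/(2 - 256)) = 360*(9*(-258)/(-254)) = 360*(9*(-1/254)*(-258)) = 360*(1161/127) = 417960/127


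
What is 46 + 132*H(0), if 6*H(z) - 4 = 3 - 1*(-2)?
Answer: 244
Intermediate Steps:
H(z) = 3/2 (H(z) = ⅔ + (3 - 1*(-2))/6 = ⅔ + (3 + 2)/6 = ⅔ + (⅙)*5 = ⅔ + ⅚ = 3/2)
46 + 132*H(0) = 46 + 132*(3/2) = 46 + 198 = 244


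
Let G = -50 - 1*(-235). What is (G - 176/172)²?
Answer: 62583921/1849 ≈ 33847.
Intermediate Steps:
G = 185 (G = -50 + 235 = 185)
(G - 176/172)² = (185 - 176/172)² = (185 - 176*1/172)² = (185 - 44/43)² = (7911/43)² = 62583921/1849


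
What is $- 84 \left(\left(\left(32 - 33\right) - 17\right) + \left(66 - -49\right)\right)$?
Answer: $-8148$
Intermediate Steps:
$- 84 \left(\left(\left(32 - 33\right) - 17\right) + \left(66 - -49\right)\right) = - 84 \left(\left(-1 - 17\right) + \left(66 + 49\right)\right) = - 84 \left(-18 + 115\right) = \left(-84\right) 97 = -8148$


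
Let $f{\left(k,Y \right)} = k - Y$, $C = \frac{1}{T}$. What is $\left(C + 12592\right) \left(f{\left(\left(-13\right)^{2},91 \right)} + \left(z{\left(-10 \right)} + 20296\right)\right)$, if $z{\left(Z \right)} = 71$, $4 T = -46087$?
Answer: $\frac{11864795737500}{46087} \approx 2.5744 \cdot 10^{8}$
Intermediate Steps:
$T = - \frac{46087}{4}$ ($T = \frac{1}{4} \left(-46087\right) = - \frac{46087}{4} \approx -11522.0$)
$C = - \frac{4}{46087}$ ($C = \frac{1}{- \frac{46087}{4}} = - \frac{4}{46087} \approx -8.6792 \cdot 10^{-5}$)
$\left(C + 12592\right) \left(f{\left(\left(-13\right)^{2},91 \right)} + \left(z{\left(-10 \right)} + 20296\right)\right) = \left(- \frac{4}{46087} + 12592\right) \left(\left(\left(-13\right)^{2} - 91\right) + \left(71 + 20296\right)\right) = \frac{580327500 \left(\left(169 - 91\right) + 20367\right)}{46087} = \frac{580327500 \left(78 + 20367\right)}{46087} = \frac{580327500}{46087} \cdot 20445 = \frac{11864795737500}{46087}$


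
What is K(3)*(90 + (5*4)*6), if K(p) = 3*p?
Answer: 1890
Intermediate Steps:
K(3)*(90 + (5*4)*6) = (3*3)*(90 + (5*4)*6) = 9*(90 + 20*6) = 9*(90 + 120) = 9*210 = 1890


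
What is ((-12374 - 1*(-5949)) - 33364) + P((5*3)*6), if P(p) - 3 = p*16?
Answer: -38346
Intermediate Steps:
P(p) = 3 + 16*p (P(p) = 3 + p*16 = 3 + 16*p)
((-12374 - 1*(-5949)) - 33364) + P((5*3)*6) = ((-12374 - 1*(-5949)) - 33364) + (3 + 16*((5*3)*6)) = ((-12374 + 5949) - 33364) + (3 + 16*(15*6)) = (-6425 - 33364) + (3 + 16*90) = -39789 + (3 + 1440) = -39789 + 1443 = -38346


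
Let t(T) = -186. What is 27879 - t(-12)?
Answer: 28065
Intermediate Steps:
27879 - t(-12) = 27879 - 1*(-186) = 27879 + 186 = 28065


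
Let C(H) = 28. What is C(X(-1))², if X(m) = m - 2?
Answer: 784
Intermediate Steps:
X(m) = -2 + m
C(X(-1))² = 28² = 784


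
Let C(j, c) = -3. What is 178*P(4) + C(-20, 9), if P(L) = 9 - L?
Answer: 887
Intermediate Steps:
178*P(4) + C(-20, 9) = 178*(9 - 1*4) - 3 = 178*(9 - 4) - 3 = 178*5 - 3 = 890 - 3 = 887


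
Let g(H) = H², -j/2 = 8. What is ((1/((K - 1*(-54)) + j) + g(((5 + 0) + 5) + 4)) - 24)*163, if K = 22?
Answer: 1682323/60 ≈ 28039.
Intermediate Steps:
j = -16 (j = -2*8 = -16)
((1/((K - 1*(-54)) + j) + g(((5 + 0) + 5) + 4)) - 24)*163 = ((1/((22 - 1*(-54)) - 16) + (((5 + 0) + 5) + 4)²) - 24)*163 = ((1/((22 + 54) - 16) + ((5 + 5) + 4)²) - 24)*163 = ((1/(76 - 16) + (10 + 4)²) - 24)*163 = ((1/60 + 14²) - 24)*163 = ((1/60 + 196) - 24)*163 = (11761/60 - 24)*163 = (10321/60)*163 = 1682323/60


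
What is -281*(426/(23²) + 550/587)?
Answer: -152024372/310523 ≈ -489.58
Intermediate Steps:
-281*(426/(23²) + 550/587) = -281*(426/529 + 550*(1/587)) = -281*(426*(1/529) + 550/587) = -281*(426/529 + 550/587) = -281*541012/310523 = -152024372/310523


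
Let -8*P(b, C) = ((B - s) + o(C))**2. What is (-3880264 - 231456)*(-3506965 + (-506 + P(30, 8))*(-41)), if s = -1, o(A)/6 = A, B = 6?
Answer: 14270611877555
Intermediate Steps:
o(A) = 6*A
P(b, C) = -(7 + 6*C)**2/8 (P(b, C) = -((6 - 1*(-1)) + 6*C)**2/8 = -((6 + 1) + 6*C)**2/8 = -(7 + 6*C)**2/8)
(-3880264 - 231456)*(-3506965 + (-506 + P(30, 8))*(-41)) = (-3880264 - 231456)*(-3506965 + (-506 - (7 + 6*8)**2/8)*(-41)) = -4111720*(-3506965 + (-506 - (7 + 48)**2/8)*(-41)) = -4111720*(-3506965 + (-506 - 1/8*55**2)*(-41)) = -4111720*(-3506965 + (-506 - 1/8*3025)*(-41)) = -4111720*(-3506965 + (-506 - 3025/8)*(-41)) = -4111720*(-3506965 - 7073/8*(-41)) = -4111720*(-3506965 + 289993/8) = -4111720*(-27765727/8) = 14270611877555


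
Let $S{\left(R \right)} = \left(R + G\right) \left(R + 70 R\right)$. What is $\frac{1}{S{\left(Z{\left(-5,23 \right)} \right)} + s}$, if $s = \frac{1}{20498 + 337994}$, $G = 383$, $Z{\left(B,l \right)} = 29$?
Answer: $\frac{358492}{304111631537} \approx 1.1788 \cdot 10^{-6}$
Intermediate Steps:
$S{\left(R \right)} = 71 R \left(383 + R\right)$ ($S{\left(R \right)} = \left(R + 383\right) \left(R + 70 R\right) = \left(383 + R\right) 71 R = 71 R \left(383 + R\right)$)
$s = \frac{1}{358492} \approx 2.7895 \cdot 10^{-6}$
$\frac{1}{S{\left(Z{\left(-5,23 \right)} \right)} + s} = \frac{1}{71 \cdot 29 \left(383 + 29\right) + \frac{1}{358492}} = \frac{1}{71 \cdot 29 \cdot 412 + \frac{1}{358492}} = \frac{1}{848308 + \frac{1}{358492}} = \frac{1}{\frac{304111631537}{358492}} = \frac{358492}{304111631537}$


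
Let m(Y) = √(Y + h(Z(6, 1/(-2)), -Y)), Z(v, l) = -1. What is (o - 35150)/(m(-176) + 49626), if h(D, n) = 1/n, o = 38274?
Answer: 9095188608/144480749717 - 62480*I*√13629/433442249151 ≈ 0.062951 - 1.6828e-5*I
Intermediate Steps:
m(Y) = √(Y - 1/Y) (m(Y) = √(Y + 1/(-Y)) = √(Y - 1/Y))
(o - 35150)/(m(-176) + 49626) = (38274 - 35150)/(√(-176 - 1/(-176)) + 49626) = 3124/(√(-176 - 1*(-1/176)) + 49626) = 3124/(√(-176 + 1/176) + 49626) = 3124/(√(-30975/176) + 49626) = 3124/(5*I*√13629/44 + 49626) = 3124/(49626 + 5*I*√13629/44)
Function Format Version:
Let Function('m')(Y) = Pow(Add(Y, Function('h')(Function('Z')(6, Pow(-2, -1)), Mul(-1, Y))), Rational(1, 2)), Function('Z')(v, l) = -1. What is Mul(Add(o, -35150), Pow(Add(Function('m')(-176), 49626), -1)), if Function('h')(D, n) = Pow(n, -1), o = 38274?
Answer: Add(Rational(9095188608, 144480749717), Mul(Rational(-62480, 433442249151), I, Pow(13629, Rational(1, 2)))) ≈ Add(0.062951, Mul(-1.6828e-5, I))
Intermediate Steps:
Function('m')(Y) = Pow(Add(Y, Mul(-1, Pow(Y, -1))), Rational(1, 2)) (Function('m')(Y) = Pow(Add(Y, Pow(Mul(-1, Y), -1)), Rational(1, 2)) = Pow(Add(Y, Mul(-1, Pow(Y, -1))), Rational(1, 2)))
Mul(Add(o, -35150), Pow(Add(Function('m')(-176), 49626), -1)) = Mul(Add(38274, -35150), Pow(Add(Pow(Add(-176, Mul(-1, Pow(-176, -1))), Rational(1, 2)), 49626), -1)) = Mul(3124, Pow(Add(Pow(Add(-176, Mul(-1, Rational(-1, 176))), Rational(1, 2)), 49626), -1)) = Mul(3124, Pow(Add(Pow(Add(-176, Rational(1, 176)), Rational(1, 2)), 49626), -1)) = Mul(3124, Pow(Add(Pow(Rational(-30975, 176), Rational(1, 2)), 49626), -1)) = Mul(3124, Pow(Add(Mul(Rational(5, 44), I, Pow(13629, Rational(1, 2))), 49626), -1)) = Mul(3124, Pow(Add(49626, Mul(Rational(5, 44), I, Pow(13629, Rational(1, 2)))), -1))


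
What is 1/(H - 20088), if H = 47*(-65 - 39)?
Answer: -1/24976 ≈ -4.0038e-5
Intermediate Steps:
H = -4888 (H = 47*(-104) = -4888)
1/(H - 20088) = 1/(-4888 - 20088) = 1/(-24976) = -1/24976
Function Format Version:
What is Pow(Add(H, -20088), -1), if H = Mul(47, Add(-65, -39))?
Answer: Rational(-1, 24976) ≈ -4.0038e-5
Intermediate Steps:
H = -4888 (H = Mul(47, -104) = -4888)
Pow(Add(H, -20088), -1) = Pow(Add(-4888, -20088), -1) = Pow(-24976, -1) = Rational(-1, 24976)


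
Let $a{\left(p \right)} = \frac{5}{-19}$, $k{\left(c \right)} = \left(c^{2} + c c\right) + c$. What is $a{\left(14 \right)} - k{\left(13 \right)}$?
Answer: $- \frac{6674}{19} \approx -351.26$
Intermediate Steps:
$k{\left(c \right)} = c + 2 c^{2}$ ($k{\left(c \right)} = \left(c^{2} + c^{2}\right) + c = 2 c^{2} + c = c + 2 c^{2}$)
$a{\left(p \right)} = - \frac{5}{19}$ ($a{\left(p \right)} = 5 \left(- \frac{1}{19}\right) = - \frac{5}{19}$)
$a{\left(14 \right)} - k{\left(13 \right)} = - \frac{5}{19} - 13 \left(1 + 2 \cdot 13\right) = - \frac{5}{19} - 13 \left(1 + 26\right) = - \frac{5}{19} - 13 \cdot 27 = - \frac{5}{19} - 351 = - \frac{6674}{19}$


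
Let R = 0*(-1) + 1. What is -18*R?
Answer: -18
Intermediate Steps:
R = 1 (R = 0 + 1 = 1)
-18*R = -18*1 = -18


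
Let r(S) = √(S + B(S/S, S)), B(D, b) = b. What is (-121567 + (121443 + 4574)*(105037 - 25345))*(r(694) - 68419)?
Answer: -687092689553543 + 20084850394*√347 ≈ -6.8672e+14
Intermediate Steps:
r(S) = √2*√S (r(S) = √(S + S) = √(2*S) = √2*√S)
(-121567 + (121443 + 4574)*(105037 - 25345))*(r(694) - 68419) = (-121567 + (121443 + 4574)*(105037 - 25345))*(√2*√694 - 68419) = (-121567 + 126017*79692)*(2*√347 - 68419) = (-121567 + 10042546764)*(-68419 + 2*√347) = 10042425197*(-68419 + 2*√347) = -687092689553543 + 20084850394*√347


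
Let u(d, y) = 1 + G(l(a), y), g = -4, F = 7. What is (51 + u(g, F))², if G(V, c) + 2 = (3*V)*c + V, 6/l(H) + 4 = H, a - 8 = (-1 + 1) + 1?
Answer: 145924/25 ≈ 5837.0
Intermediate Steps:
a = 9 (a = 8 + ((-1 + 1) + 1) = 8 + (0 + 1) = 8 + 1 = 9)
l(H) = 6/(-4 + H)
G(V, c) = -2 + V + 3*V*c (G(V, c) = -2 + ((3*V)*c + V) = -2 + (3*V*c + V) = -2 + (V + 3*V*c) = -2 + V + 3*V*c)
u(d, y) = ⅕ + 18*y/5 (u(d, y) = 1 + (-2 + 6/(-4 + 9) + 3*(6/(-4 + 9))*y) = 1 + (-2 + 6/5 + 3*(6/5)*y) = 1 + (-2 + 6/5 + 18*y/5) = 1 + (-⅘ + 18*y/5) = ⅕ + 18*y/5)
(51 + u(g, F))² = (51 + (⅕ + (18/5)*7))² = (51 + (⅕ + 126/5))² = (51 + 127/5)² = (382/5)² = 145924/25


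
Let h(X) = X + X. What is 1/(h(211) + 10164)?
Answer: 1/10586 ≈ 9.4464e-5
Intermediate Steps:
h(X) = 2*X
1/(h(211) + 10164) = 1/(2*211 + 10164) = 1/(422 + 10164) = 1/10586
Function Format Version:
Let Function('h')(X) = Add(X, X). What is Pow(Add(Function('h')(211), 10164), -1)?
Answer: Rational(1, 10586) ≈ 9.4464e-5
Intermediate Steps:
Function('h')(X) = Mul(2, X)
Pow(Add(Function('h')(211), 10164), -1) = Pow(Add(Mul(2, 211), 10164), -1) = Pow(Add(422, 10164), -1) = Pow(10586, -1) = Rational(1, 10586)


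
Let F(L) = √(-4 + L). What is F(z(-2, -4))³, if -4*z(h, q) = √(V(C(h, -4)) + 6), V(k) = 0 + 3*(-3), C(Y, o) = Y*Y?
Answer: (-16 - I*√3)^(3/2)/8 ≈ -1.2997 + 7.9649*I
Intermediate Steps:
C(Y, o) = Y²
V(k) = -9 (V(k) = 0 - 9 = -9)
z(h, q) = -I*√3/4 (z(h, q) = -√(-9 + 6)/4 = -I*√3/4)
F(z(-2, -4))³ = (√(-4 - I*√3/4))³ = (-4 - I*√3/4)^(3/2)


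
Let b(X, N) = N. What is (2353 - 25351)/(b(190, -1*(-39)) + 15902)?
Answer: -22998/15941 ≈ -1.4427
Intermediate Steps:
(2353 - 25351)/(b(190, -1*(-39)) + 15902) = (2353 - 25351)/(-1*(-39) + 15902) = -22998/(39 + 15902) = -22998/15941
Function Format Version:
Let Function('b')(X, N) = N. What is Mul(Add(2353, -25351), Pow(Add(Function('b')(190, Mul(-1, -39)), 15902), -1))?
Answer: Rational(-22998, 15941) ≈ -1.4427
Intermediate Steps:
Mul(Add(2353, -25351), Pow(Add(Function('b')(190, Mul(-1, -39)), 15902), -1)) = Mul(Add(2353, -25351), Pow(Add(Mul(-1, -39), 15902), -1)) = Mul(-22998, Pow(Add(39, 15902), -1)) = Mul(-22998, Pow(15941, -1)) = Mul(-22998, Rational(1, 15941)) = Rational(-22998, 15941)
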